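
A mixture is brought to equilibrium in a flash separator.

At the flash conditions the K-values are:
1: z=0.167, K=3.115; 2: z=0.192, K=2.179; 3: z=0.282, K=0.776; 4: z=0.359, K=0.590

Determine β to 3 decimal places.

Let β = V/F and solve Σ zᵢ(Kᵢ−1)/(1+β(Kᵢ−1)) = 0.
g(0) = ΣzᵢKᵢ − 1 = 0.369 and g(1) = 1 − Σzᵢ/Kᵢ = -0.114, so a root lies in (0, 1).
Iterate (Newton) starting at β = 0.5:
  β = 0.500: g = 0.0578, g' = -0.396 → β = 0.646
  β = 0.646: g = 0.0036, g' = -0.350 → β = 0.657
Converged at β = 0.657.

β = 0.657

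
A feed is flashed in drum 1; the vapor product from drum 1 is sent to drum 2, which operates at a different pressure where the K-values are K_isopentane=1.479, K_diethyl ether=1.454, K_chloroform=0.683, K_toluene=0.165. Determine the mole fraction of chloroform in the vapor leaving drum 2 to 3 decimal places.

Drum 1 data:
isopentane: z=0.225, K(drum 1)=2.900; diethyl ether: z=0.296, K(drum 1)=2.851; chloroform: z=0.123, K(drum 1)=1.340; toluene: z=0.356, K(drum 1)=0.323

y_chloroform (drum 2) = 0.098

Drum 1:
Rachford–Rice: g(ψ₁) = Σ zᵢ(Kᵢ−1)/(1+ψ₁(Kᵢ−1)) = 0.
Feasibility: ΣzᵢKᵢ = 1.776, Σzᵢ/Kᵢ = 1.375 — both > 1, two phases present.
Newton iteration, ψ₁⁰ = 0.7:
  ψ₁ = 0.700: g = -0.0022, g' = -0.941 → ψ₁ = 0.698
Converged at ψ₁ = 0.698.
Drum-1 compositions:
  isopentane: x = 0.097, y = 0.281
  diethyl ether: x = 0.129, y = 0.368
  chloroform: x = 0.099, y = 0.133
  toluene: x = 0.675, y = 0.218
Drum-2 feed = drum-1 vapor: z₂ = (0.2806, 0.3683, 0.1332, 0.2179).
Drum 2:
Newton–Raphson from ψ₂ = 0.56:
  ψ₂ = 0.560: g = -0.1538, g' = -0.644 → ψ₂ = 0.321
  ψ₂ = 0.321: g = -0.0332, g' = -0.406 → ψ₂ = 0.239
  ψ₂ = 0.239: g = -0.0017, g' = -0.367 → ψ₂ = 0.235
Converged at ψ₂ = 0.235.
  isopentane: x = 0.252, y = 0.373
  diethyl ether: x = 0.333, y = 0.484
  chloroform: x = 0.144, y = 0.098
  toluene: x = 0.271, y = 0.045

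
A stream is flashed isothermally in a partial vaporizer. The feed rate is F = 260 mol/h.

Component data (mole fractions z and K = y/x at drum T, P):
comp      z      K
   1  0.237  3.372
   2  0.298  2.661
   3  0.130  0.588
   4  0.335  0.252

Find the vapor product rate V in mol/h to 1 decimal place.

Rachford–Rice: g(ψ) = Σ zᵢ(Kᵢ−1)/(1+ψ(Kᵢ−1)) = 0.
Feasibility: ΣzᵢKᵢ = 1.753, Σzᵢ/Kᵢ = 1.733 — both > 1, two phases present.
Newton iteration, ψ⁰ = 0.48:
  ψ = 0.480: g = 0.0806, g' = -1.037 → ψ = 0.558
  ψ = 0.558: g = -0.0005, g' = -1.058 → ψ = 0.557
Converged at ψ = 0.557.
Then V = ψ·F = 0.5572·260 = 144.9 mol/h and L = F − V = 115.1 mol/h.

V = 144.9 mol/h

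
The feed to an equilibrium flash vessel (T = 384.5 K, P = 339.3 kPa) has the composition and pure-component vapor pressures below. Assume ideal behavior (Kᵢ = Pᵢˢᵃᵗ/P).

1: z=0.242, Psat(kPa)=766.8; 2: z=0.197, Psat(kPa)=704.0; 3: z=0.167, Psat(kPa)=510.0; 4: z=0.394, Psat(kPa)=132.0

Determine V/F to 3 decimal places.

V/F = 0.578

Raoult's law: Kᵢ = Pᵢˢᵃᵗ/P = Pᵢˢᵃᵗ/339.3.
  K_1 = 766.8/339.3 = 2.25995, K_2 = 704.0/339.3 = 2.07486, K_3 = 510.0/339.3 = 1.50309, K_4 = 132.0/339.3 = 0.38904
Rachford–Rice: g(V/F) = Σ zᵢ(Kᵢ−1)/(1+V/F(Kᵢ−1)) = 0.
g(0) = ΣzᵢKᵢ − 1 = 0.360 and g(1) = 1 − Σzᵢ/Kᵢ = -0.326, so a root lies in (0, 1).
Newton iteration, V/F⁰ = 0.5:
  V/F = 0.500: g = 0.0453, g' = -0.573 → V/F = 0.579
  V/F = 0.579: g = -0.0007, g' = -0.592 → V/F = 0.578
Converged at V/F = 0.578.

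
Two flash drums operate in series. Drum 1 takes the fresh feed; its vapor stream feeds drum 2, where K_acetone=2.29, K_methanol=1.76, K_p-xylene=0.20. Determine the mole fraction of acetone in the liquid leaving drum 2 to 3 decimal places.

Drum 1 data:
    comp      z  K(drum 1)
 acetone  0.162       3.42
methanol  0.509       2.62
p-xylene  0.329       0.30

x_acetone (drum 2) = 0.099

Drum 1:
Let ψ₁ = V/F and solve Σ zᵢ(Kᵢ−1)/(1+ψ₁(Kᵢ−1)) = 0.
Check two-phase: ΣzᵢKᵢ = 1.986 > 1 and Σzᵢ/Kᵢ = 1.338 > 1, so g(0) = 0.986 > 0 and g(1) = -0.338 < 0.
Iterate (Newton) starting at ψ₁ = 0.57:
  ψ₁ = 0.570: g = 0.2103, g' = -0.975 → ψ₁ = 0.786
  ψ₁ = 0.786: g = -0.0138, g' = -1.167 → ψ₁ = 0.774
Converged at ψ₁ = 0.774.
Drum-1 compositions:
  acetone: x = 0.056, y = 0.193
  methanol: x = 0.226, y = 0.592
  p-xylene: x = 0.718, y = 0.215
Drum-2 feed = drum-1 vapor: z₂ = (0.1929, 0.5918, 0.2153).
Drum 2:
Rachford–Rice: g(ψ₂) = Σ zᵢ(Kᵢ−1)/(1+ψ₂(Kᵢ−1)) = 0.
Check two-phase: ΣzᵢKᵢ = 1.526 > 1 and Σzᵢ/Kᵢ = 1.497 > 1, so g(0) = 0.526 > 0 and g(1) = -0.497 < 0.
Iterate (Newton) starting at ψ₂ = 0.36:
  ψ₂ = 0.360: g = 0.2811, g' = -0.632 → ψ₂ = 0.805
  ψ₂ = 0.805: g = -0.0823, g' = -1.295 → ψ₂ = 0.741
  ψ₂ = 0.741: g = -0.0082, g' = -1.055 → ψ₂ = 0.733
Converged at ψ₂ = 0.733.
  acetone: x = 0.099, y = 0.227
  methanol: x = 0.380, y = 0.669
  p-xylene: x = 0.521, y = 0.104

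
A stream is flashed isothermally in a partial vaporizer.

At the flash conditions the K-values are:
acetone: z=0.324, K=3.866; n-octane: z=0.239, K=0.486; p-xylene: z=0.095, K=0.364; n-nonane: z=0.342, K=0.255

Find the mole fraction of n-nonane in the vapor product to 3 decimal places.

Material balance + equilibrium reduce to Σ zᵢ(Kᵢ−1)/(1+β(Kᵢ−1)) = 0.
g(0) = ΣzᵢKᵢ − 1 = 0.491 and g(1) = 1 − Σzᵢ/Kᵢ = -1.178, so a root lies in (0, 1).
Newton–Raphson from β = 0.58:
  β = 0.580: g = -0.3706, g' = -1.189 → β = 0.268
  β = 0.268: g = -0.0087, g' = -1.288 → β = 0.261
Converged at β = 0.261.
Compositions from xᵢ = zᵢ/(1+β(Kᵢ−1)), yᵢ = Kᵢxᵢ:
  acetone: x = 0.185, y = 0.716
  n-octane: x = 0.276, y = 0.134
  p-xylene: x = 0.114, y = 0.041
  n-nonane: x = 0.425, y = 0.108

y_n-nonane = 0.108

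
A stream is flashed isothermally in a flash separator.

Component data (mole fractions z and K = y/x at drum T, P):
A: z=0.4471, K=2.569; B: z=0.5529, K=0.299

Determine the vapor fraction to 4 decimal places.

ψ = 0.2854

Let ψ = V/F and solve Σ zᵢ(Kᵢ−1)/(1+ψ(Kᵢ−1)) = 0.
Feasibility: ΣzᵢKᵢ = 1.3139, Σzᵢ/Kᵢ = 2.0232 — both > 1, two phases present.
Binary case is linear: z₁(K₁−1)(1+ψ(K₂−1)) + z₂(K₂−1)(1+ψ(K₁−1)) = 0
⇒ ψ = [z₁(K₁−1)+z₂(K₂−1)] / [−(K₁−1)(K₂−1)] = 0.31392/1.09987 = 0.2854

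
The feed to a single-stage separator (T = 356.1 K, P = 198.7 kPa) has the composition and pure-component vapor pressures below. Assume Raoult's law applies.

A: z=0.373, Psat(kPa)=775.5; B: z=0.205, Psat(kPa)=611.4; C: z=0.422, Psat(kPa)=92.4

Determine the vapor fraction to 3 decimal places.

Raoult's law: Kᵢ = Pᵢˢᵃᵗ/P = Pᵢˢᵃᵗ/198.7.
  K_A = 775.5/198.7 = 3.90287, K_B = 611.4/198.7 = 3.07700, K_C = 92.4/198.7 = 0.46502
Rachford–Rice: g(ψ) = Σ zᵢ(Kᵢ−1)/(1+ψ(Kᵢ−1)) = 0.
g(0) = ΣzᵢKᵢ − 1 = 1.283 and g(1) = 1 − Σzᵢ/Kᵢ = -0.070, so a root lies in (0, 1).
Iterate (Newton) starting at ψ = 0.5:
  ψ = 0.500: g = 0.3424, g' = -0.961 → ψ = 0.856
  ψ = 0.856: g = 0.0473, g' = -0.785 → ψ = 0.917
  ψ = 0.917: g = -0.0005, g' = -0.804 → ψ = 0.916
Converged at ψ = 0.916.

ψ = 0.916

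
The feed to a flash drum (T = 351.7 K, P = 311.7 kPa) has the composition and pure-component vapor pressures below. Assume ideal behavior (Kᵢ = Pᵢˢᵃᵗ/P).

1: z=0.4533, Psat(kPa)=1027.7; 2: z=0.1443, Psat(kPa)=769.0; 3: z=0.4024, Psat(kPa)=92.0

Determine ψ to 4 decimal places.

Raoult's law: Kᵢ = Pᵢˢᵃᵗ/P = Pᵢˢᵃᵗ/311.7.
  K_1 = 1027.7/311.7 = 3.297081, K_2 = 769.0/311.7 = 2.467116, K_3 = 92.0/311.7 = 0.295156
Let ψ = V/F and solve Σ zᵢ(Kᵢ−1)/(1+ψ(Kᵢ−1)) = 0.
g(0) = ΣzᵢKᵢ − 1 = 0.9693 and g(1) = 1 − Σzᵢ/Kᵢ = -0.5593, so a root lies in (0, 1).
Iterate (Newton) starting at ψ = 0.38:
  ψ = 0.3800: g = 0.30451, g' = -1.1829 → ψ = 0.6374
  ψ = 0.6374: g = 0.01692, g' = -1.1360 → ψ = 0.6523
  ψ = 0.6523: g = -0.00010, g' = -1.1493 → ψ = 0.6522
Converged at ψ = 0.6522.

ψ = 0.6522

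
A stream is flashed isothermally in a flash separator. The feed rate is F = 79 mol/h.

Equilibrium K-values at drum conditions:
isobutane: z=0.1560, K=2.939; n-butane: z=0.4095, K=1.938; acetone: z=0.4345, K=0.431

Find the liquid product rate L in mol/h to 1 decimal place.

L = 30.3 mol/h

Material balance + equilibrium reduce to Σ zᵢ(Kᵢ−1)/(1+β(Kᵢ−1)) = 0.
Feasibility: ΣzᵢKᵢ = 1.4394, Σzᵢ/Kᵢ = 1.2725 — both > 1, two phases present.
Newton–Raphson from β = 0.5:
  β = 0.5000: g = 0.06953, g' = -0.5930 → β = 0.6173
  β = 0.6173: g = -0.00011, g' = -0.6002 → β = 0.6171
Converged at β = 0.6171.
Then V = β·F = 0.6171·79 = 48.7 mol/h and L = F − V = 30.3 mol/h.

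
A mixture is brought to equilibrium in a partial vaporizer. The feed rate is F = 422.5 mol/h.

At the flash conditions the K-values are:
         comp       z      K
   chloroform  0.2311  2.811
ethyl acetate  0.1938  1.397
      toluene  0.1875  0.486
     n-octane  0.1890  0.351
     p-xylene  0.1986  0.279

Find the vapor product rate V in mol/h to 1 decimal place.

V = 63.8 mol/h

Newton–Raphson from V/F = 0.5:
  V/F = 0.5000: g = -0.25137, g' = -0.7467 → V/F = 0.1633
  V/F = 0.1633: g = -0.00948, g' = -0.7696 → V/F = 0.1510
  V/F = 0.1510: g = 0.00007, g' = -0.7806 → V/F = 0.1511
Converged at V/F = 0.1511.
Then V = V/F·F = 0.1511·422.5 = 63.8 mol/h and L = F − V = 358.7 mol/h.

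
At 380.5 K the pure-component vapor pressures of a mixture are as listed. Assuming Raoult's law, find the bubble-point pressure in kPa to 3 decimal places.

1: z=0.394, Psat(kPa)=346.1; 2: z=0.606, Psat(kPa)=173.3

At the bubble point ψ → 0, so ΣzᵢKᵢ = 1 with Kᵢ = Pᵢˢᵃᵗ/P ⇒ P = ΣzᵢPᵢˢᵃᵗ.
P = 0.394·346.1 + 0.606·173.3 = 241.383 kPa

Pbub = 241.383 kPa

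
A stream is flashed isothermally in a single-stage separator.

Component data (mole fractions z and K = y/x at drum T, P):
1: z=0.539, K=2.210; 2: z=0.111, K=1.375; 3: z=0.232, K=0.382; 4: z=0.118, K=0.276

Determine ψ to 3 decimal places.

ψ = 0.647

Newton iteration, ψ⁰ = 0.64:
  ψ = 0.640: g = 0.0047, g' = -0.718 → ψ = 0.647
Converged at ψ = 0.647.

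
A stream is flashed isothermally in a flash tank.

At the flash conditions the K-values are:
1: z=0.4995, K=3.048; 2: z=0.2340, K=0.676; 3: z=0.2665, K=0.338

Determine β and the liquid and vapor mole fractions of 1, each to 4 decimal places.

β = 0.6919, x_1 = 0.2067, y_1 = 0.6299

Rachford–Rice: g(β) = Σ zᵢ(Kᵢ−1)/(1+β(Kᵢ−1)) = 0.
g(0) = ΣzᵢKᵢ − 1 = 0.7707 and g(1) = 1 − Σzᵢ/Kᵢ = -0.2985, so a root lies in (0, 1).
Newton–Raphson from β = 0.5:
  β = 0.5000: g = 0.15124, g' = -0.8073 → β = 0.6873
  β = 0.6873: g = 0.00363, g' = -0.7953 → β = 0.6919
Converged at β = 0.6919.
Compositions from xᵢ = zᵢ/(1+β(Kᵢ−1)), yᵢ = Kᵢxᵢ:
  1: x = 0.2067, y = 0.6299
  2: x = 0.3016, y = 0.2039
  3: x = 0.4917, y = 0.1662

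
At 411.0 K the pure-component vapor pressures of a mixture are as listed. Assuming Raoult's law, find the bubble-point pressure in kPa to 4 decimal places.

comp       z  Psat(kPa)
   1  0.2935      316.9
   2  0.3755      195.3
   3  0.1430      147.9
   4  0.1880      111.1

Pbub = 208.3818 kPa

At the bubble point ψ → 0, so ΣzᵢKᵢ = 1 with Kᵢ = Pᵢˢᵃᵗ/P ⇒ P = ΣzᵢPᵢˢᵃᵗ.
P = 0.2935·316.9 + 0.3755·195.3 + 0.1430·147.9 + 0.1880·111.1 = 208.3818 kPa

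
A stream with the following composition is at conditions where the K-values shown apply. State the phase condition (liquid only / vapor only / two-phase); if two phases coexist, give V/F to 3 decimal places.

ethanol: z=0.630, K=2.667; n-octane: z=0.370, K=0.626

vapor only

ΣzᵢKᵢ = 1.912; Σzᵢ/Kᵢ = 0.827.
Since Σzᵢ/Kᵢ < 1 the mixture is above its dew point — single vapor phase.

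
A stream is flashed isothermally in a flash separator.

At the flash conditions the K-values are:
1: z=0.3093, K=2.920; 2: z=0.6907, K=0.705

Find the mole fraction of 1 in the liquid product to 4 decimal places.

x_1 = 0.1332

Rachford–Rice: g(V/F) = Σ zᵢ(Kᵢ−1)/(1+V/F(Kᵢ−1)) = 0.
g(0) = ΣzᵢKᵢ − 1 = 0.3901 and g(1) = 1 − Σzᵢ/Kᵢ = -0.0856, so a root lies in (0, 1).
Iterate (Newton) starting at V/F = 0.53:
  V/F = 0.5300: g = 0.05282, g' = -0.3646 → V/F = 0.6749
  V/F = 0.6749: g = 0.00426, g' = -0.3100 → V/F = 0.6886
  V/F = 0.6886: g = 0.00003, g' = -0.3061 → V/F = 0.6887
Converged at V/F = 0.6887.
Compositions from xᵢ = zᵢ/(1+V/F(Kᵢ−1)), yᵢ = Kᵢxᵢ:
  1: x = 0.1332, y = 0.3889
  2: x = 0.8668, y = 0.6111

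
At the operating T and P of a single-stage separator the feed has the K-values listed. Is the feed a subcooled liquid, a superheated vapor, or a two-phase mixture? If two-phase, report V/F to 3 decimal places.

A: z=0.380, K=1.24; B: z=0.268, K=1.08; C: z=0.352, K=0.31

ΣzᵢKᵢ = 0.870; Σzᵢ/Kᵢ = 1.690.
Since ΣzᵢKᵢ < 1 the mixture is below its bubble point — single liquid phase.

subcooled liquid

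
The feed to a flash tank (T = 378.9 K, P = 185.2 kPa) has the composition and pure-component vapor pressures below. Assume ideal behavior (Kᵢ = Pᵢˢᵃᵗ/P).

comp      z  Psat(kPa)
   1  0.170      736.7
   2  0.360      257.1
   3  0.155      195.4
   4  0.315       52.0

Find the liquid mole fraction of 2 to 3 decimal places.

x_2 = 0.305

Raoult's law: Kᵢ = Pᵢˢᵃᵗ/P = Pᵢˢᵃᵗ/185.2.
  K_1 = 736.7/185.2 = 3.97786, K_2 = 257.1/185.2 = 1.38823, K_3 = 195.4/185.2 = 1.05508, K_4 = 52.0/185.2 = 0.28078
Newton–Raphson from ψ = 0.38:
  ψ = 0.380: g = 0.0559, g' = -0.682 → ψ = 0.462
  ψ = 0.462: g = 0.0007, g' = -0.672 → ψ = 0.463
Converged at ψ = 0.463.
Compositions from xᵢ = zᵢ/(1+ψ(Kᵢ−1)), yᵢ = Kᵢxᵢ:
  1: x = 0.071, y = 0.284
  2: x = 0.305, y = 0.424
  3: x = 0.151, y = 0.159
  4: x = 0.472, y = 0.133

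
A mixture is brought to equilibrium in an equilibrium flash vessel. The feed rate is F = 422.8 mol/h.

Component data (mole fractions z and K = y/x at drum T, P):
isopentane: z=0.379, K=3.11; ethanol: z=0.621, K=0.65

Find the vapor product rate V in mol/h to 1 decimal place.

Let ψ = V/F and solve Σ zᵢ(Kᵢ−1)/(1+ψ(Kᵢ−1)) = 0.
Feasibility: ΣzᵢKᵢ = 1.582, Σzᵢ/Kᵢ = 1.077 — both > 1, two phases present.
Binary case is linear: z₁(K₁−1)(1+ψ(K₂−1)) + z₂(K₂−1)(1+ψ(K₁−1)) = 0
⇒ ψ = [z₁(K₁−1)+z₂(K₂−1)] / [−(K₁−1)(K₂−1)] = 0.5823/0.7385 = 0.789
Then V = ψ·F = 0.7885·422.8 = 333.4 mol/h and L = F − V = 89.4 mol/h.

V = 333.4 mol/h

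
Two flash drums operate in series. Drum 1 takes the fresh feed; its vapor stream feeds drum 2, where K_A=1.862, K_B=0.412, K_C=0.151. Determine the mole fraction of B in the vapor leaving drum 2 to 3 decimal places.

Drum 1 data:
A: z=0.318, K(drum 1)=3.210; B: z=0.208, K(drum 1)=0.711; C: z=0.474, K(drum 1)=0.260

Drum 1:
Newton–Raphson from ψ₁ = 0.5:
  ψ₁ = 0.500: g = -0.2932, g' = -1.028 → ψ₁ = 0.215
  ψ₁ = 0.215: g = -0.0047, g' = -1.101 → ψ₁ = 0.211
Converged at ψ₁ = 0.211.
Drum-1 compositions:
  A: x = 0.217, y = 0.697
  B: x = 0.221, y = 0.157
  C: x = 0.562, y = 0.146
Drum-2 feed = drum-1 vapor: z₂ = (0.6965, 0.1575, 0.1460).
Drum 2:
Rachford–Rice: g(ψ₂) = Σ zᵢ(Kᵢ−1)/(1+ψ₂(Kᵢ−1)) = 0.
Feasibility: ΣzᵢKᵢ = 1.384, Σzᵢ/Kᵢ = 1.723 — both > 1, two phases present.
Newton iteration, ψ₂⁰ = 0.32:
  ψ₂ = 0.320: g = 0.1864, g' = -0.599 → ψ₂ = 0.631
  ψ₂ = 0.631: g = -0.0254, g' = -0.843 → ψ₂ = 0.601
  ψ₂ = 0.601: g = -0.0008, g' = -0.794 → ψ₂ = 0.600
Converged at ψ₂ = 0.600.
  A: x = 0.459, y = 0.855
  B: x = 0.243, y = 0.100
  C: x = 0.298, y = 0.045

y_B (drum 2) = 0.100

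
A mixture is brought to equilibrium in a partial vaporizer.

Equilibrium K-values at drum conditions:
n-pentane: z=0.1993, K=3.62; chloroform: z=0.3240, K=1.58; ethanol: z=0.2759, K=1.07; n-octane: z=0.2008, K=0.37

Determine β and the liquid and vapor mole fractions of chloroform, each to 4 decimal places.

Material balance + equilibrium reduce to Σ zᵢ(Kᵢ−1)/(1+β(Kᵢ−1)) = 0.
Check two-phase: ΣzᵢKᵢ = 1.6029 > 1 and Σzᵢ/Kᵢ = 1.0607 > 1, so g(0) = 0.6029 > 0 and g(1) = -0.0607 < 0.
Newton–Raphson from β = 0.59:
  β = 0.5900: g = 0.16232, g' = -0.4747 → β = 0.9319
  β = 0.9319: g = -0.01456, g' = -0.6301 → β = 0.9088
  β = 0.9088: g = -0.00031, g' = -0.6038 → β = 0.9083
Converged at β = 0.9083.
Compositions from xᵢ = zᵢ/(1+β(Kᵢ−1)), yᵢ = Kᵢxᵢ:
  n-pentane: x = 0.0590, y = 0.2135
  chloroform: x = 0.2122, y = 0.3353
  ethanol: x = 0.2594, y = 0.2776
  n-octane: x = 0.4694, y = 0.1737

β = 0.9083, x_chloroform = 0.2122, y_chloroform = 0.3353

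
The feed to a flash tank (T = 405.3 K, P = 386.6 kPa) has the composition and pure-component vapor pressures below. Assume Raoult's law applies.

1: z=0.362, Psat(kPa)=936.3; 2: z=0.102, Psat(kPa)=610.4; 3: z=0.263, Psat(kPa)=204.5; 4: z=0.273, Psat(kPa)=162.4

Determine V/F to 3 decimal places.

Raoult's law: Kᵢ = Pᵢˢᵃᵗ/P = Pᵢˢᵃᵗ/386.6.
  K_1 = 936.3/386.6 = 2.42188, K_2 = 610.4/386.6 = 1.57889, K_3 = 204.5/386.6 = 0.52897, K_4 = 162.4/386.6 = 0.42007
Material balance + equilibrium reduce to Σ zᵢ(Kᵢ−1)/(1+V/F(Kᵢ−1)) = 0.
Feasibility: ΣzᵢKᵢ = 1.292, Σzᵢ/Kᵢ = 1.361 — both > 1, two phases present.
Newton iteration, V/F⁰ = 0.5:
  V/F = 0.500: g = -0.0384, g' = -0.553 → V/F = 0.431
Converged at V/F = 0.431.

V/F = 0.431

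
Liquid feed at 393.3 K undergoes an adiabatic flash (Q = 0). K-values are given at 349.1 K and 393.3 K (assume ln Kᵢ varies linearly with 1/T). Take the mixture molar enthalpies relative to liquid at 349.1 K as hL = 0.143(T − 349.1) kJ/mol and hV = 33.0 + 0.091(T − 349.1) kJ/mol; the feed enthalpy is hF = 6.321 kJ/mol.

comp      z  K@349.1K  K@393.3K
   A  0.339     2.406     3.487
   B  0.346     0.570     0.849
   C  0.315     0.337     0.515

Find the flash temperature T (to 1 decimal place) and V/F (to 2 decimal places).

Adiabatic flash: solve Rachford–Rice at each trial T, then check hF = ψ·hV(T) + (1−ψ)·hL(T).
  T = 349.1 K: K = (2.406, 0.570, 0.337), RR gives ψ = 0.154, H_out = 5.076 kJ/mol
  T = 393.3 K: K = (3.487, 0.849, 0.515), RR gives ψ = 0.739, H_out = 29.020 kJ/mol
  T = 371.2 K: K = (2.929, 0.704, 0.422), RR gives ψ = 0.426, H_out = 16.734 kJ/mol
  T = 360.1 K: K = (2.661, 0.635, 0.378), RR gives ψ = 0.290, H_out = 10.975 kJ/mol
  T = 354.6 K: K = (2.532, 0.602, 0.357), RR gives ψ = 0.223, H_out = 8.074 kJ/mol
  T = 351.9 K: K = (2.470, 0.586, 0.347), RR gives ψ = 0.189, H_out = 6.618 kJ/mol
  T = 350.5 K: K = (2.438, 0.578, 0.342), RR gives ψ = 0.172, H_out = 5.852 kJ/mol
Linear interpolation between T = 350.5 (H_out = 5.852) and T = 351.9 (H_out = 6.618) on hF = 6.321 gives T ≈ 351.4 K, at which ψ = 0.18.

T = 351.4 K, V/F = 0.18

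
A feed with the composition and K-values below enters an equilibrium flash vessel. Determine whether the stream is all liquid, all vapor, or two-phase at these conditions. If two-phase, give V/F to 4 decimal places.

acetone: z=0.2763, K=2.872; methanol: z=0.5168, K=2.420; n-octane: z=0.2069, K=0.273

two-phase, V/F = 0.9583

ΣzᵢKᵢ = 2.1007; Σzᵢ/Kᵢ = 1.0676.
Both exceed 1, so a two-phase solution exists.
Rachford–Rice: g(ψ) = Σ zᵢ(Kᵢ−1)/(1+ψ(Kᵢ−1)) = 0.
Iterate (Newton) starting at ψ = 0.37:
  ψ = 0.3700: g = 0.58090, g' = -0.9904 → ψ = 0.9565
  ψ = 0.9565: g = 0.00275, g' = -1.4902 → ψ = 0.9584
Converged at ψ = 0.9583.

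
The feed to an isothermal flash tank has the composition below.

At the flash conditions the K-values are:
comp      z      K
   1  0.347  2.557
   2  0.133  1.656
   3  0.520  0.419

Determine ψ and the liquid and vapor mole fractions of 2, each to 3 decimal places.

Let ψ = V/F and solve Σ zᵢ(Kᵢ−1)/(1+ψ(Kᵢ−1)) = 0.
g(0) = ΣzᵢKᵢ − 1 = 0.325 and g(1) = 1 − Σzᵢ/Kᵢ = -0.457, so a root lies in (0, 1).
Newton iteration, ψ⁰ = 0.5:
  ψ = 0.500: g = -0.0563, g' = -0.647 → ψ = 0.413
Converged at ψ = 0.413.
Compositions from xᵢ = zᵢ/(1+ψ(Kᵢ−1)), yᵢ = Kᵢxᵢ:
  1: x = 0.211, y = 0.540
  2: x = 0.105, y = 0.173
  3: x = 0.684, y = 0.287

ψ = 0.413, x_2 = 0.105, y_2 = 0.173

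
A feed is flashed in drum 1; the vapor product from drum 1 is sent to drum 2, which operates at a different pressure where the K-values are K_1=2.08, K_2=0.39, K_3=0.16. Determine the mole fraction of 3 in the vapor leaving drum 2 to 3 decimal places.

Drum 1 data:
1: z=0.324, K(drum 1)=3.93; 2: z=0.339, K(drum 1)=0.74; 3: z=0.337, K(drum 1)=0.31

y_3 (drum 2) = 0.037

Drum 1:
Let ψ₁ = V/F and solve Σ zᵢ(Kᵢ−1)/(1+ψ₁(Kᵢ−1)) = 0.
Feasibility: ΣzᵢKᵢ = 1.629, Σzᵢ/Kᵢ = 1.628 — both > 1, two phases present.
Newton iteration, ψ₁⁰ = 0.68:
  ψ₁ = 0.680: g = -0.2279, g' = -0.914 → ψ₁ = 0.431
  ψ₁ = 0.431: g = -0.0104, g' = -0.898 → ψ₁ = 0.419
Converged at ψ₁ = 0.419.
Drum-1 compositions:
  1: x = 0.145, y = 0.571
  2: x = 0.380, y = 0.282
  3: x = 0.474, y = 0.147
Drum-2 feed = drum-1 vapor: z₂ = (0.5715, 0.2815, 0.1470).
Drum 2:
Let ψ₂ = V/F and solve Σ zᵢ(Kᵢ−1)/(1+ψ₂(Kᵢ−1)) = 0.
g(0) = ΣzᵢKᵢ − 1 = 0.322 and g(1) = 1 − Σzᵢ/Kᵢ = -0.915, so a root lies in (0, 1).
Newton–Raphson from ψ₂ = 0.5:
  ψ₂ = 0.500: g = -0.0592, g' = -0.806 → ψ₂ = 0.427
  ψ₂ = 0.427: g = -0.0020, g' = -0.756 → ψ₂ = 0.424
Converged at ψ₂ = 0.424.
  1: x = 0.392, y = 0.815
  2: x = 0.380, y = 0.148
  3: x = 0.228, y = 0.037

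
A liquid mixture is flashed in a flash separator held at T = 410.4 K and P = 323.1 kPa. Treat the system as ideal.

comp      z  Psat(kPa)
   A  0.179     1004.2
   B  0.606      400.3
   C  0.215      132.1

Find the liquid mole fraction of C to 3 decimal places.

x_C = 0.432

Raoult's law: Kᵢ = Pᵢˢᵃᵗ/P = Pᵢˢᵃᵗ/323.1.
  K_A = 1004.2/323.1 = 3.10802, K_B = 400.3/323.1 = 1.23894, K_C = 132.1/323.1 = 0.40885
Iterate (Newton) starting at V/F = 0.5:
  V/F = 0.500: g = 0.1326, g' = -0.368 → V/F = 0.861
  V/F = 0.861: g = -0.0046, g' = -0.436 → V/F = 0.850
Converged at V/F = 0.850.
Compositions from xᵢ = zᵢ/(1+V/F(Kᵢ−1)), yᵢ = Kᵢxᵢ:
  A: x = 0.064, y = 0.199
  B: x = 0.504, y = 0.624
  C: x = 0.432, y = 0.177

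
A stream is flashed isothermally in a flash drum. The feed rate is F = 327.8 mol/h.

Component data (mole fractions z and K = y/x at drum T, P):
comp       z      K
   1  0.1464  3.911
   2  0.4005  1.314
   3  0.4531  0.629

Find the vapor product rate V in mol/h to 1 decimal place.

V = 249.2 mol/h

Iterate (Newton) starting at ψ = 0.6:
  ψ = 0.6000: g = 0.04475, g' = -0.2956 → ψ = 0.7514
  ψ = 0.7514: g = 0.00239, g' = -0.2679 → ψ = 0.7603
Converged at ψ = 0.7603.
Then V = ψ·F = 0.7603·327.8 = 249.2 mol/h and L = F − V = 78.6 mol/h.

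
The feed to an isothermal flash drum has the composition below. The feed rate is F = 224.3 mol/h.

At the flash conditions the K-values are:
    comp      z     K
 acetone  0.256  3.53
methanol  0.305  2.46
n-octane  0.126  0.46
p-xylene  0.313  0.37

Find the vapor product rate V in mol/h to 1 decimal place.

Rachford–Rice: g(β) = Σ zᵢ(Kᵢ−1)/(1+β(Kᵢ−1)) = 0.
Feasibility: ΣzᵢKᵢ = 1.828, Σzᵢ/Kᵢ = 1.316 — both > 1, two phases present.
Newton–Raphson from β = 0.5:
  β = 0.500: g = 0.1623, g' = -0.870 → β = 0.686
  β = 0.686: g = 0.0035, g' = -0.859 → β = 0.691
Converged at β = 0.691.
Then V = β·F = 0.6905·224.3 = 154.9 mol/h and L = F − V = 69.4 mol/h.

V = 154.9 mol/h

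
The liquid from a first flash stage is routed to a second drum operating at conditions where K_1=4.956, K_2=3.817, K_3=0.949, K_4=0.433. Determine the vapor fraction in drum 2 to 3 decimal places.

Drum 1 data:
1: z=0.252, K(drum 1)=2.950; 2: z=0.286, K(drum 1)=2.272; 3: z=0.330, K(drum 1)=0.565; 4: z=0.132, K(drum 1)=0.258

Drum 1:
Material balance + equilibrium reduce to Σ zᵢ(Kᵢ−1)/(1+ψ₁(Kᵢ−1)) = 0.
Check two-phase: ΣzᵢKᵢ = 1.614 > 1 and Σzᵢ/Kᵢ = 1.307 > 1, so g(0) = 0.614 > 0 and g(1) = -0.307 < 0.
Iterate (Newton) starting at ψ₁ = 0.5:
  ψ₁ = 0.500: g = 0.1320, g' = -0.704 → ψ₁ = 0.687
Converged at ψ₁ = 0.687.
Drum-1 compositions:
  1: x = 0.108, y = 0.318
  2: x = 0.153, y = 0.347
  3: x = 0.471, y = 0.266
  4: x = 0.269, y = 0.069
Drum-2 feed = drum-1 liquid: z₂ = (0.1078, 0.1527, 0.4705, 0.2691).
Drum 2:
Newton–Raphson from ψ₂ = 0.48:
  ψ₂ = 0.480: g = 0.0957, g' = -0.584 → ψ₂ = 0.644
  ψ₂ = 0.644: g = 0.0080, g' = -0.503 → ψ₂ = 0.660
Converged at ψ₂ = 0.660.
  1: x = 0.030, y = 0.148
  2: x = 0.053, y = 0.204
  3: x = 0.487, y = 0.462
  4: x = 0.430, y = 0.186

V/F (drum 2) = 0.660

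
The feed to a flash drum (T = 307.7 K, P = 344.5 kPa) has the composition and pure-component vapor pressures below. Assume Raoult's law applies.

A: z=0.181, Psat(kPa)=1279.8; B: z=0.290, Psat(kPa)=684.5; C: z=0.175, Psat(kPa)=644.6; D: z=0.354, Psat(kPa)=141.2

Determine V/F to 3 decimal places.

Raoult's law: Kᵢ = Pᵢˢᵃᵗ/P = Pᵢˢᵃᵗ/344.5.
  K_A = 1279.8/344.5 = 3.71495, K_B = 684.5/344.5 = 1.98694, K_C = 644.6/344.5 = 1.87112, K_D = 141.2/344.5 = 0.40987
Rachford–Rice: g(V/F) = Σ zᵢ(Kᵢ−1)/(1+V/F(Kᵢ−1)) = 0.
Check two-phase: ΣzᵢKᵢ = 1.721 > 1 and Σzᵢ/Kᵢ = 1.152 > 1, so g(0) = 0.721 > 0 and g(1) = -0.152 < 0.
Newton–Raphson from V/F = 0.51:
  V/F = 0.510: g = 0.2032, g' = -0.676 → V/F = 0.811
  V/F = 0.811: g = 0.0013, g' = -0.716 → V/F = 0.813
Converged at V/F = 0.813.

V/F = 0.813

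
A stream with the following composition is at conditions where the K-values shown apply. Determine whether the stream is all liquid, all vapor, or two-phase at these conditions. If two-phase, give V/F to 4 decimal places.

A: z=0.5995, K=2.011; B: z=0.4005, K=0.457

ΣzᵢKᵢ = 1.3886; Σzᵢ/Kᵢ = 1.1745.
Both exceed 1, so a two-phase solution exists.
Material balance + equilibrium reduce to Σ zᵢ(Kᵢ−1)/(1+ψ(Kᵢ−1)) = 0.
Binary case is linear: z₁(K₁−1)(1+ψ(K₂−1)) + z₂(K₂−1)(1+ψ(K₁−1)) = 0
⇒ ψ = [z₁(K₁−1)+z₂(K₂−1)] / [−(K₁−1)(K₂−1)] = 0.38862/0.54897 = 0.7079

two-phase, V/F = 0.7079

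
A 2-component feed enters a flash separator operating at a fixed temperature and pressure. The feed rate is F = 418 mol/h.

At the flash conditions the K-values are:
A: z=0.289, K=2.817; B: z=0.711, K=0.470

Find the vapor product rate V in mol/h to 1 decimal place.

V = 64.4 mol/h

Let ψ = V/F and solve Σ zᵢ(Kᵢ−1)/(1+ψ(Kᵢ−1)) = 0.
g(0) = ΣzᵢKᵢ − 1 = 0.148 and g(1) = 1 − Σzᵢ/Kᵢ = -0.615, so a root lies in (0, 1).
Binary case is linear: z₁(K₁−1)(1+ψ(K₂−1)) + z₂(K₂−1)(1+ψ(K₁−1)) = 0
⇒ ψ = [z₁(K₁−1)+z₂(K₂−1)] / [−(K₁−1)(K₂−1)] = 0.1483/0.9630 = 0.154
Then V = ψ·F = 0.1540·418 = 64.4 mol/h and L = F − V = 353.6 mol/h.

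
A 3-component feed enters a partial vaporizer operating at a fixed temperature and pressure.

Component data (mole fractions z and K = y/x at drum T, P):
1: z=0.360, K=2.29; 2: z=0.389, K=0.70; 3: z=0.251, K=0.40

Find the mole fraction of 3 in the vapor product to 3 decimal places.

y_3 = 0.127

Rachford–Rice: g(ψ) = Σ zᵢ(Kᵢ−1)/(1+ψ(Kᵢ−1)) = 0.
Check two-phase: ΣzᵢKᵢ = 1.197 > 1 and Σzᵢ/Kᵢ = 1.340 > 1, so g(0) = 0.197 > 0 and g(1) = -0.340 < 0.
Iterate (Newton) starting at ψ = 0.5:
  ψ = 0.500: g = -0.0701, g' = -0.454 → ψ = 0.346
  ψ = 0.346: g = 0.0010, g' = -0.474 → ψ = 0.348
Converged at ψ = 0.348.
Compositions from xᵢ = zᵢ/(1+ψ(Kᵢ−1)), yᵢ = Kᵢxᵢ:
  1: x = 0.249, y = 0.569
  2: x = 0.434, y = 0.304
  3: x = 0.317, y = 0.127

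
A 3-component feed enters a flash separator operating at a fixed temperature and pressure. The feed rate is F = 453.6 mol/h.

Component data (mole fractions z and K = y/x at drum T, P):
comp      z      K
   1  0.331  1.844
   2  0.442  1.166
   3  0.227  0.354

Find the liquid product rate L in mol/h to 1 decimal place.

L = 166.0 mol/h

Material balance + equilibrium reduce to Σ zᵢ(Kᵢ−1)/(1+ψ(Kᵢ−1)) = 0.
Check two-phase: ΣzᵢKᵢ = 1.206 > 1 and Σzᵢ/Kᵢ = 1.200 > 1, so g(0) = 0.206 > 0 and g(1) = -0.200 < 0.
Newton iteration, ψ⁰ = 0.5:
  ψ = 0.500: g = 0.0476, g' = -0.334 → ψ = 0.643
  ψ = 0.643: g = -0.0033, g' = -0.386 → ψ = 0.634
Converged at ψ = 0.634.
Then V = ψ·F = 0.6340·453.6 = 287.6 mol/h and L = F − V = 166.0 mol/h.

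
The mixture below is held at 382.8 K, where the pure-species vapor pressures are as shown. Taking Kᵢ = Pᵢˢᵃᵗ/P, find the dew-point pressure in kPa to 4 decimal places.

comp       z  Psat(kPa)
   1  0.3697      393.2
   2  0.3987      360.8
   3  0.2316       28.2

Pdew = 97.4845 kPa

At the dew point ψ → 1, so Σzᵢ/Kᵢ = 1 with Kᵢ = Pᵢˢᵃᵗ/P ⇒ 1/P = Σzᵢ/Pᵢˢᵃᵗ.
1/P = 0.3697/393.2 + 0.3987/360.8 + 0.2316/28.2 = 0.0102580 ⇒ P = 97.4845 kPa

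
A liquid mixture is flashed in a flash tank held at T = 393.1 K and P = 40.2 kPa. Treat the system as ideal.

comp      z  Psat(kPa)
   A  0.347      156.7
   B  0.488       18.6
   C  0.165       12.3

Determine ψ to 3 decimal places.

ψ = 0.374

Raoult's law: Kᵢ = Pᵢˢᵃᵗ/P = Pᵢˢᵃᵗ/40.2.
  K_A = 156.7/40.2 = 3.89801, K_B = 18.6/40.2 = 0.46269, K_C = 12.3/40.2 = 0.30597
Let ψ = V/F and solve Σ zᵢ(Kᵢ−1)/(1+ψ(Kᵢ−1)) = 0.
Feasibility: ΣzᵢKᵢ = 1.629, Σzᵢ/Kᵢ = 1.683 — both > 1, two phases present.
Newton–Raphson from ψ = 0.5:
  ψ = 0.500: g = -0.1233, g' = -0.936 → ψ = 0.368
  ψ = 0.368: g = 0.0057, g' = -1.044 → ψ = 0.374
Converged at ψ = 0.374.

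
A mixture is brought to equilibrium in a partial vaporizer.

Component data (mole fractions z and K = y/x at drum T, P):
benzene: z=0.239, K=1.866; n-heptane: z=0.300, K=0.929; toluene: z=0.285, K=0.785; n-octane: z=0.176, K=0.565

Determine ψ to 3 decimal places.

ψ = 0.238

Newton–Raphson from ψ = 0.37:
  ψ = 0.370: g = -0.0229, g' = -0.167 → ψ = 0.233
  ψ = 0.233: g = 0.0009, g' = -0.182 → ψ = 0.238
Converged at ψ = 0.238.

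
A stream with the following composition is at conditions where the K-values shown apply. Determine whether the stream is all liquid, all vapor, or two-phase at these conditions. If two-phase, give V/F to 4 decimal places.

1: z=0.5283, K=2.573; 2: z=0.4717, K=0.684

ΣzᵢKᵢ = 1.6820; Σzᵢ/Kᵢ = 0.8949.
Since Σzᵢ/Kᵢ < 1 the mixture is above its dew point — single vapor phase.

all vapor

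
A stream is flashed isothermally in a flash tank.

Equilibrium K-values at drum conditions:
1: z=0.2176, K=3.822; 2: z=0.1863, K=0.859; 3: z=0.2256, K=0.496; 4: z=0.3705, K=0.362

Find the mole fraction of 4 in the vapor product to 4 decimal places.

Iterate (Newton) starting at β = 0.44:
  β = 0.4400: g = -0.22881, g' = -0.7352 → β = 0.1288
  β = 0.1288: g = 0.04452, g' = -1.1807 → β = 0.1665
  β = 0.1665: g = 0.00231, g' = -1.0631 → β = 0.1686
Converged at β = 0.1687.
Compositions from xᵢ = zᵢ/(1+β(Kᵢ−1)), yᵢ = Kᵢxᵢ:
  1: x = 0.1474, y = 0.5635
  2: x = 0.1908, y = 0.1639
  3: x = 0.2466, y = 0.1223
  4: x = 0.4152, y = 0.1503

y_4 = 0.1503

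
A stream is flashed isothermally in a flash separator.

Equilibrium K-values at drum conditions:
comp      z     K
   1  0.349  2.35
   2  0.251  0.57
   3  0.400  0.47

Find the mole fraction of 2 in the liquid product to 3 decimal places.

x_2 = 0.278

Newton iteration, β⁰ = 0.48:
  β = 0.480: g = -0.1344, g' = -0.510 → β = 0.216
  β = 0.216: g = 0.0062, g' = -0.581 → β = 0.227
Converged at β = 0.227.
Compositions from xᵢ = zᵢ/(1+β(Kᵢ−1)), yᵢ = Kᵢxᵢ:
  1: x = 0.267, y = 0.628
  2: x = 0.278, y = 0.159
  3: x = 0.455, y = 0.214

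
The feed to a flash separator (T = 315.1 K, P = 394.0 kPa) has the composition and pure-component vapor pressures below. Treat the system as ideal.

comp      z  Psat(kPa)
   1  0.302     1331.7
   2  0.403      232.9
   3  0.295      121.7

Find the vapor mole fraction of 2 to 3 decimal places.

y_2 = 0.268

Raoult's law: Kᵢ = Pᵢˢᵃᵗ/P = Pᵢˢᵃᵗ/394.0.
  K_1 = 1331.7/394.0 = 3.37995, K_2 = 232.9/394.0 = 0.59112, K_3 = 121.7/394.0 = 0.30888
Material balance + equilibrium reduce to Σ zᵢ(Kᵢ−1)/(1+V/F(Kᵢ−1)) = 0.
g(0) = ΣzᵢKᵢ − 1 = 0.350 and g(1) = 1 − Σzᵢ/Kᵢ = -0.726, so a root lies in (0, 1).
Newton iteration, V/F⁰ = 0.5:
  V/F = 0.500: g = -0.1905, g' = -0.792 → V/F = 0.260
  V/F = 0.260: g = 0.0115, g' = -0.947 → V/F = 0.272
Converged at V/F = 0.272.
Compositions from xᵢ = zᵢ/(1+V/F(Kᵢ−1)), yᵢ = Kᵢxᵢ:
  1: x = 0.183, y = 0.620
  2: x = 0.453, y = 0.268
  3: x = 0.363, y = 0.112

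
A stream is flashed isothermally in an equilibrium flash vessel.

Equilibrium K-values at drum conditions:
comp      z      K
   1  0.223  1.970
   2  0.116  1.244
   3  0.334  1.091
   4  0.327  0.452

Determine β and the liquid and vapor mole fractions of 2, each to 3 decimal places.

β = 0.333, x_2 = 0.107, y_2 = 0.133

Newton iteration, β⁰ = 0.5:
  β = 0.500: g = -0.0469, g' = -0.289 → β = 0.338
  β = 0.338: g = -0.0014, g' = -0.275 → β = 0.333
Converged at β = 0.333.
Compositions from xᵢ = zᵢ/(1+β(Kᵢ−1)), yᵢ = Kᵢxᵢ:
  1: x = 0.169, y = 0.332
  2: x = 0.107, y = 0.133
  3: x = 0.324, y = 0.354
  4: x = 0.400, y = 0.181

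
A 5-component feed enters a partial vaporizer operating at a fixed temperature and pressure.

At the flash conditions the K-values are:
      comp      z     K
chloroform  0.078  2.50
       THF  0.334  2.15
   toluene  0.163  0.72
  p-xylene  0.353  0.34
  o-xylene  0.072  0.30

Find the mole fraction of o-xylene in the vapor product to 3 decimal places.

Rachford–Rice: g(ψ) = Σ zᵢ(Kᵢ−1)/(1+ψ(Kᵢ−1)) = 0.
Check two-phase: ΣzᵢKᵢ = 1.172 > 1 and Σzᵢ/Kᵢ = 1.691 > 1, so g(0) = 0.172 > 0 and g(1) = -0.691 < 0.
Newton–Raphson from ψ = 0.69:
  ψ = 0.690: g = -0.3102, g' = -0.850 → ψ = 0.325
  ψ = 0.325: g = -0.0538, g' = -0.637 → ψ = 0.241
Converged at ψ = 0.241.
Compositions from xᵢ = zᵢ/(1+ψ(Kᵢ−1)), yᵢ = Kᵢxᵢ:
  chloroform: x = 0.057, y = 0.143
  THF: x = 0.261, y = 0.562
  toluene: x = 0.175, y = 0.126
  p-xylene: x = 0.420, y = 0.143
  o-xylene: x = 0.087, y = 0.026

y_o-xylene = 0.026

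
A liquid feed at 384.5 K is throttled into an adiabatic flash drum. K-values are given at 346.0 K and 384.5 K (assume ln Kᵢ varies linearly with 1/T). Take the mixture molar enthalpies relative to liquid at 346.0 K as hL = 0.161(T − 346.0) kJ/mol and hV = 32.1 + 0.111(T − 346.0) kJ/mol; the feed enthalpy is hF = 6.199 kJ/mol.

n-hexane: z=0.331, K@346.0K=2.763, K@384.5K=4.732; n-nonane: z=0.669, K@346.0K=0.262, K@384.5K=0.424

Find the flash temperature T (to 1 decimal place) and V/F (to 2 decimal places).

T = 354.2 K, V/F = 0.15

Adiabatic flash: solve Rachford–Rice at each trial T, then check hF = ψ·hV(T) + (1−ψ)·hL(T).
  T = 346.0 K: K = (2.763, 0.262), RR gives ψ = 0.069, H_out = 2.216 kJ/mol
  T = 384.5 K: K = (4.732, 0.424), RR gives ψ = 0.395, H_out = 18.129 kJ/mol
  T = 365.2 K: K = (3.665, 0.337), RR gives ψ = 0.248, H_out = 10.828 kJ/mol
  T = 355.6 K: K = (3.194, 0.298), RR gives ψ = 0.167, H_out = 6.821 kJ/mol
  T = 350.8 K: K = (2.974, 0.280), RR gives ψ = 0.121, H_out = 4.617 kJ/mol
  T = 353.2 K: K = (3.083, 0.289), RR gives ψ = 0.144, H_out = 5.740 kJ/mol
Linear interpolation between T = 353.2 (H_out = 5.740) and T = 355.6 (H_out = 6.821) on hF = 6.199 gives T ≈ 354.2 K, at which ψ = 0.15.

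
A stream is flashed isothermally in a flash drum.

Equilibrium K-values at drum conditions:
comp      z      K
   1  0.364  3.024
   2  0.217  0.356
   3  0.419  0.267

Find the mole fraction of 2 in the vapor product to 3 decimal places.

y_2 = 0.089

Let ψ = V/F and solve Σ zᵢ(Kᵢ−1)/(1+ψ(Kᵢ−1)) = 0.
Feasibility: ΣzᵢKᵢ = 1.290, Σzᵢ/Kᵢ = 2.299 — both > 1, two phases present.
Iterate (Newton) starting at ψ = 0.49:
  ψ = 0.490: g = -0.3136, g' = -1.116 → ψ = 0.209
  ψ = 0.209: g = -0.0065, g' = -1.170 → ψ = 0.203
  ψ = 0.203: g = 0.0000, g' = -1.178 → ψ = 0.204
Converged at ψ = 0.204.
Compositions from xᵢ = zᵢ/(1+ψ(Kᵢ−1)), yᵢ = Kᵢxᵢ:
  1: x = 0.258, y = 0.780
  2: x = 0.250, y = 0.089
  3: x = 0.492, y = 0.131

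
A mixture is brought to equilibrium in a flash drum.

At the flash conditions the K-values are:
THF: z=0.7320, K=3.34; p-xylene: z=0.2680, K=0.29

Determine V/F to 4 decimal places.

Rachford–Rice: g(V/F) = Σ zᵢ(Kᵢ−1)/(1+V/F(Kᵢ−1)) = 0.
g(0) = ΣzᵢKᵢ − 1 = 1.5226 and g(1) = 1 − Σzᵢ/Kᵢ = -0.1433, so a root lies in (0, 1).
Binary case is linear: z₁(K₁−1)(1+V/F(K₂−1)) + z₂(K₂−1)(1+V/F(K₁−1)) = 0
⇒ V/F = [z₁(K₁−1)+z₂(K₂−1)] / [−(K₁−1)(K₂−1)] = 1.52260/1.66140 = 0.9165

V/F = 0.9165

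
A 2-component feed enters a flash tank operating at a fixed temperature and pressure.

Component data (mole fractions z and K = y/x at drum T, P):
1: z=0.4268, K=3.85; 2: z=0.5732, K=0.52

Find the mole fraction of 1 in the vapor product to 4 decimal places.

Material balance + equilibrium reduce to Σ zᵢ(Kᵢ−1)/(1+β(Kᵢ−1)) = 0.
Feasibility: ΣzᵢKᵢ = 1.9412, Σzᵢ/Kᵢ = 1.2132 — both > 1, two phases present.
Binary case is linear: z₁(K₁−1)(1+β(K₂−1)) + z₂(K₂−1)(1+β(K₁−1)) = 0
⇒ β = [z₁(K₁−1)+z₂(K₂−1)] / [−(K₁−1)(K₂−1)] = 0.94124/1.36800 = 0.6880
Compositions from xᵢ = zᵢ/(1+β(Kᵢ−1)), yᵢ = Kᵢxᵢ:
  1: x = 0.1441, y = 0.5550
  2: x = 0.8559, y = 0.4450

y_1 = 0.5550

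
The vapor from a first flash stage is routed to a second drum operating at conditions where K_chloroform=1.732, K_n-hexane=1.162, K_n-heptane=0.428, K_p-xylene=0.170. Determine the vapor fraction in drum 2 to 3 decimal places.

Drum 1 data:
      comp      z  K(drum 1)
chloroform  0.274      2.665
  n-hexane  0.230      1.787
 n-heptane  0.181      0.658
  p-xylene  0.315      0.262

V/F (drum 2) = 0.497

Drum 1:
Let ψ₁ = V/F and solve Σ zᵢ(Kᵢ−1)/(1+ψ₁(Kᵢ−1)) = 0.
Feasibility: ΣzᵢKᵢ = 1.343, Σzᵢ/Kᵢ = 1.709 — both > 1, two phases present.
Newton–Raphson from ψ₁ = 0.56:
  ψ₁ = 0.560: g = -0.1111, g' = -0.803 → ψ₁ = 0.422
  ψ₁ = 0.422: g = -0.0059, g' = -0.733 → ψ₁ = 0.414
Converged at ψ₁ = 0.414.
Drum-1 compositions:
  chloroform: x = 0.162, y = 0.432
  n-hexane: x = 0.174, y = 0.310
  n-heptane: x = 0.211, y = 0.139
  p-xylene: x = 0.453, y = 0.119
Drum-2 feed = drum-1 vapor: z₂ = (0.4324, 0.3101, 0.1387, 0.1188).
Drum 2:
Let ψ₂ = V/F and solve Σ zᵢ(Kᵢ−1)/(1+ψ₂(Kᵢ−1)) = 0.
Feasibility: ΣzᵢKᵢ = 1.189, Σzᵢ/Kᵢ = 1.539 — both > 1, two phases present.
Newton–Raphson from ψ₂ = 0.57:
  ψ₂ = 0.570: g = -0.0355, g' = -0.517 → ψ₂ = 0.501
  ψ₂ = 0.501: g = -0.0021, g' = -0.460 → ψ₂ = 0.497
Converged at ψ₂ = 0.497.
  chloroform: x = 0.317, y = 0.549
  n-hexane: x = 0.287, y = 0.333
  n-heptane: x = 0.194, y = 0.083
  p-xylene: x = 0.202, y = 0.034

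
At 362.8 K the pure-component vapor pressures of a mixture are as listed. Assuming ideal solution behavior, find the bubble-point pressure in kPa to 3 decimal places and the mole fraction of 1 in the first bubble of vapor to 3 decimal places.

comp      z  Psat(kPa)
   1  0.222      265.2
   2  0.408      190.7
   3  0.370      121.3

At the bubble point ψ → 0, so ΣzᵢKᵢ = 1 with Kᵢ = Pᵢˢᵃᵗ/P ⇒ P = ΣzᵢPᵢˢᵃᵗ.
P = 0.222·265.2 + 0.408·190.7 + 0.370·121.3 = 181.561 kPa
yᵢ = zᵢPᵢˢᵃᵗ/P ⇒ y_1 = 0.222·265.2/181.561 = 0.324

Pbub = 181.561 kPa, y_1 = 0.324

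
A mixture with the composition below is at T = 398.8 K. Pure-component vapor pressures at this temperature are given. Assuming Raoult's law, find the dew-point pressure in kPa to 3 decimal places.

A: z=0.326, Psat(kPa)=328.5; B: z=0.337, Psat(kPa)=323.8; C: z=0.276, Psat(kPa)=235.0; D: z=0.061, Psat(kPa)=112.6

At the dew point ψ → 1, so Σzᵢ/Kᵢ = 1 with Kᵢ = Pᵢˢᵃᵗ/P ⇒ 1/P = Σzᵢ/Pᵢˢᵃᵗ.
1/P = 0.326/328.5 + 0.337/323.8 + 0.276/235.0 + 0.061/112.6 = 0.003749 ⇒ P = 266.712 kPa

Pdew = 266.712 kPa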